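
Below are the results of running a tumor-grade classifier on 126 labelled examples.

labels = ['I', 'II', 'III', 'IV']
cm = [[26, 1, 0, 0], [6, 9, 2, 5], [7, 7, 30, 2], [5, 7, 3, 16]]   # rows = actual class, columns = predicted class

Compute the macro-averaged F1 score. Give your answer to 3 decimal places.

0.614

Per-class F1 score (2·TP/(2·TP+FP+FN)):
  I: TP=26, FP=6+7+5=18, FN=1+0+0=1 → 52/71 = 0.7324
  II: TP=9, FP=1+7+7=15, FN=6+2+5=13 → 18/46 = 0.3913
  III: TP=30, FP=0+2+3=5, FN=7+7+2=16 → 60/81 = 0.7407
  IV: TP=16, FP=0+5+2=7, FN=5+7+3=15 → 32/54 = 0.5926
Macro-F1 score = mean = (0.7324 + 0.3913 + 0.7407 + 0.5926) / 4 = 0.614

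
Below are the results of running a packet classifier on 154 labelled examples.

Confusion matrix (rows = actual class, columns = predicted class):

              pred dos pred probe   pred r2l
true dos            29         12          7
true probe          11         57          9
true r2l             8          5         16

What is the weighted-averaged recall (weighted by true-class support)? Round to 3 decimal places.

Per-class recall (TP/(TP+FN)):
  dos: TP=29, FN=12+7=19 → 29/48 = 0.6042
  probe: TP=57, FN=11+9=20 → 57/77 = 0.7403
  r2l: TP=16, FN=8+5=13 → 16/29 = 0.5517
Weighted-recall = Σ (supportᵢ/N)·recallᵢ with N=154: (48/154)·0.6042 + (77/154)·0.7403 + (29/154)·0.5517 = 0.662

0.662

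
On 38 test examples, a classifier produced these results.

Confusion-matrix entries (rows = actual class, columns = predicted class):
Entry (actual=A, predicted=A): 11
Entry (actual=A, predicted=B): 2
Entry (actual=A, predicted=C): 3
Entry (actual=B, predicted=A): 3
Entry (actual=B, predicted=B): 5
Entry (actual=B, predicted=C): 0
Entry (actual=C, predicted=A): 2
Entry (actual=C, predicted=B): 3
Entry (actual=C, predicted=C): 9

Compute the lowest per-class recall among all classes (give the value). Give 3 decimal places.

Per-class recall (TP/(TP+FN)):
  A: TP=11, FN=2+3=5 → 11/16 = 0.6875
  B: TP=5, FN=3+0=3 → 5/8 = 0.6250
  C: TP=9, FN=2+3=5 → 9/14 = 0.6429
Lowest is class 'B' with recall = 0.625.

0.625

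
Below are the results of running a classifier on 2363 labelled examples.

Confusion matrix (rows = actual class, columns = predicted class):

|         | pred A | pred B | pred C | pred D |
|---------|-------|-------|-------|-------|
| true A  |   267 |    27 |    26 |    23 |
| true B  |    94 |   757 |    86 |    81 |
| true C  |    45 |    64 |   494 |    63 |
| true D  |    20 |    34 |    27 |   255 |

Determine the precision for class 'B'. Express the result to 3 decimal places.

0.858

Treat 'B' as positive and all other classes as negative.
precision = TP/(TP+FP).
B: TP=757, FP=27+64+34=125 → 757/882 = 0.8583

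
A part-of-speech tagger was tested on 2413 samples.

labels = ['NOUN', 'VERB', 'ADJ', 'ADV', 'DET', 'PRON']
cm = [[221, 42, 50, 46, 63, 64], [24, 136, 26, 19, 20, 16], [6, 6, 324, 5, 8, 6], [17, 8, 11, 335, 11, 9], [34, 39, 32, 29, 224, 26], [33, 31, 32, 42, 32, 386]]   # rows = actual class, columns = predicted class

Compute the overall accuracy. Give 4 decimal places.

Accuracy = trace / total = (221+136+324+335+224+386=1626) / 2413 = 1626/2413 = 0.6738

0.6738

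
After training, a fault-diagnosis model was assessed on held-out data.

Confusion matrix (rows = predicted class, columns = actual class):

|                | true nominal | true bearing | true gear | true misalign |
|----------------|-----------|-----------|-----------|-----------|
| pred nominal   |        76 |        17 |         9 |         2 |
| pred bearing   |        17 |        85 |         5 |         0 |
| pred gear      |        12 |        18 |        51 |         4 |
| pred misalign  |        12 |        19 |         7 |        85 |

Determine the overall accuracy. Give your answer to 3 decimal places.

0.709

Accuracy = trace / total = (76+85+51+85=297) / 419 = 297/419 = 0.709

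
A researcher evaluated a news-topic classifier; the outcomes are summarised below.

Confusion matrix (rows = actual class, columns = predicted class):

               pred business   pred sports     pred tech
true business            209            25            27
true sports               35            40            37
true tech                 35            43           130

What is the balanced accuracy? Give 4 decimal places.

0.5943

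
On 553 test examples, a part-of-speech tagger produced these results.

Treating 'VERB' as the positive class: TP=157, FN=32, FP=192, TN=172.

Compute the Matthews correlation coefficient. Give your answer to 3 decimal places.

0.298

MCC = (TP·TN − FP·FN) / √((TP+FP)(TP+FN)(TN+FP)(TN+FN))
Numerator = 157·172 − 192·32 = 20860
Denominator = √(349·189·364·204) = √4898000016 = 69985.7129
MCC = 20860 / 69985.7129 = 0.298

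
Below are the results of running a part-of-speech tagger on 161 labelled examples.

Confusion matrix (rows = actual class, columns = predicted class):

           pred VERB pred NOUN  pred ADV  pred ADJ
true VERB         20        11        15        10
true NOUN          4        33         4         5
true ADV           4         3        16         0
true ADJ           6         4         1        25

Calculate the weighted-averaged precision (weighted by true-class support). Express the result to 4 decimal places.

0.5927

Per-class precision (TP/(TP+FP)):
  VERB: TP=20, FP=4+4+6=14 → 20/34 = 0.58824
  NOUN: TP=33, FP=11+3+4=18 → 33/51 = 0.64706
  ADV: TP=16, FP=15+4+1=20 → 16/36 = 0.44444
  ADJ: TP=25, FP=10+5+0=15 → 25/40 = 0.62500
Weighted-precision = Σ (supportᵢ/N)·precisionᵢ with N=161: (56/161)·0.58824 + (46/161)·0.64706 + (23/161)·0.44444 + (36/161)·0.62500 = 0.5927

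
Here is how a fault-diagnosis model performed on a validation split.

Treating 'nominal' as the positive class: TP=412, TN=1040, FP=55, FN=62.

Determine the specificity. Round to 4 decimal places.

Specificity = TN/(TN+FP) = 1040/(1040+55) = 0.9498

0.9498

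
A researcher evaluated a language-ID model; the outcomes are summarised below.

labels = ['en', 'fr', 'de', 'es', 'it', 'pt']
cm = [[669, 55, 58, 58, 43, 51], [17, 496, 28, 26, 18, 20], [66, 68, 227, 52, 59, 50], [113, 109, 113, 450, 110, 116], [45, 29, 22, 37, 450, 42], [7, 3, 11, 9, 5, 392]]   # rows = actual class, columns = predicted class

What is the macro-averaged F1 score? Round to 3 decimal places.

Per-class F1 score (2·TP/(2·TP+FP+FN)):
  en: TP=669, FP=17+66+113+45+7=248, FN=55+58+58+43+51=265 → 1338/1851 = 0.7229
  fr: TP=496, FP=55+68+109+29+3=264, FN=17+28+26+18+20=109 → 992/1365 = 0.7267
  de: TP=227, FP=58+28+113+22+11=232, FN=66+68+52+59+50=295 → 454/981 = 0.4628
  es: TP=450, FP=58+26+52+37+9=182, FN=113+109+113+110+116=561 → 900/1643 = 0.5478
  it: TP=450, FP=43+18+59+110+5=235, FN=45+29+22+37+42=175 → 900/1310 = 0.6870
  pt: TP=392, FP=51+20+50+116+42=279, FN=7+3+11+9+5=35 → 784/1098 = 0.7140
Macro-F1 score = mean = (0.7229 + 0.7267 + 0.4628 + 0.5478 + 0.6870 + 0.7140) / 6 = 0.644

0.644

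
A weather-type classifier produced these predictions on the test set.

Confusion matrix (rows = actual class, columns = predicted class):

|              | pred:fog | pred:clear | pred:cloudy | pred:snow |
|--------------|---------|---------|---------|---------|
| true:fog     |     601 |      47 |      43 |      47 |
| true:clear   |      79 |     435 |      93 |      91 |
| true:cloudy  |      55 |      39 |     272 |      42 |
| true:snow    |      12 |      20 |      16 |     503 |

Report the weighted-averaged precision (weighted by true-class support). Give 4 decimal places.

Per-class precision (TP/(TP+FP)):
  fog: TP=601, FP=79+55+12=146 → 601/747 = 0.80455
  clear: TP=435, FP=47+39+20=106 → 435/541 = 0.80407
  cloudy: TP=272, FP=43+93+16=152 → 272/424 = 0.64151
  snow: TP=503, FP=47+91+42=180 → 503/683 = 0.73646
Weighted-precision = Σ (supportᵢ/N)·precisionᵢ with N=2395: (738/2395)·0.80455 + (698/2395)·0.80407 + (408/2395)·0.64151 + (551/2395)·0.73646 = 0.7610

0.7610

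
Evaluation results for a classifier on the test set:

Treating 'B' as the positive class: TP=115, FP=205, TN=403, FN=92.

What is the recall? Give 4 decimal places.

0.5556

Recall = TP/(TP+FN) = 115/(115+92) = 115/207 = 0.5556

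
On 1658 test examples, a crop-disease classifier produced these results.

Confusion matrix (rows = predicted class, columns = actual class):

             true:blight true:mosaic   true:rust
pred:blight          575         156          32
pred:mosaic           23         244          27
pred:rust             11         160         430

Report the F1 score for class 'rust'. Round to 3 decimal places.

Treat 'rust' as positive and all other classes as negative.
F1 score = 2·TP/(2·TP+FP+FN).
rust: TP=430, FP=11+160=171, FN=32+27=59 → 860/1090 = 0.7890

0.789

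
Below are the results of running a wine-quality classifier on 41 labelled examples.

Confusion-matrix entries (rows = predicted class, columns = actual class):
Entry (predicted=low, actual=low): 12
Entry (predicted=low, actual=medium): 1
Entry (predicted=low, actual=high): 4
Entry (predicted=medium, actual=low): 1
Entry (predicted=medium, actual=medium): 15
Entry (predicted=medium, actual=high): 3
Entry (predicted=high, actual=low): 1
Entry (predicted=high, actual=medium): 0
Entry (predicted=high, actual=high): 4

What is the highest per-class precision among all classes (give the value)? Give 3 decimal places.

Per-class precision (TP/(TP+FP)):
  low: TP=12, FP=1+4=5 → 12/17 = 0.7059
  medium: TP=15, FP=1+3=4 → 15/19 = 0.7895
  high: TP=4, FP=1+0=1 → 4/5 = 0.8000
Highest is class 'high' with precision = 0.800.

0.800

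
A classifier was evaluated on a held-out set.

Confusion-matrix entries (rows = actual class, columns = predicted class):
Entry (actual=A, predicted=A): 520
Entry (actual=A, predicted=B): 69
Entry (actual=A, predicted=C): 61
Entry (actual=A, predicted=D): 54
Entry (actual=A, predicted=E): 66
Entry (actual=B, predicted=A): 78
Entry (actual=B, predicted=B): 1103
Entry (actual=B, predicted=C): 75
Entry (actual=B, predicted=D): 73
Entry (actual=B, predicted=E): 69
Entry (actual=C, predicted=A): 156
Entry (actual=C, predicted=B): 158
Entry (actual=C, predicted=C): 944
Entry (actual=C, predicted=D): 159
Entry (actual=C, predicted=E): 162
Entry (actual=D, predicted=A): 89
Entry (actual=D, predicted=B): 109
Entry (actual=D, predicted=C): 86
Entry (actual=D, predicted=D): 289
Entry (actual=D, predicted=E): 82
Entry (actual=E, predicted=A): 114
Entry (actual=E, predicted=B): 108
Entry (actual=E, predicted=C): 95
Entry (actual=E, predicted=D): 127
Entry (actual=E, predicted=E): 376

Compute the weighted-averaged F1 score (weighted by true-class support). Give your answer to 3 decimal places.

Per-class F1 score (2·TP/(2·TP+FP+FN)):
  A: TP=520, FP=78+156+89+114=437, FN=69+61+54+66=250 → 1040/1727 = 0.6022
  B: TP=1103, FP=69+158+109+108=444, FN=78+75+73+69=295 → 2206/2945 = 0.7491
  C: TP=944, FP=61+75+86+95=317, FN=156+158+159+162=635 → 1888/2840 = 0.6648
  D: TP=289, FP=54+73+159+127=413, FN=89+109+86+82=366 → 578/1357 = 0.4259
  E: TP=376, FP=66+69+162+82=379, FN=114+108+95+127=444 → 752/1575 = 0.4775
Weighted-F1 score = Σ (supportᵢ/N)·F1 scoreᵢ with N=5222: (770/5222)·0.6022 + (1398/5222)·0.7491 + (1579/5222)·0.6648 + (655/5222)·0.4259 + (820/5222)·0.4775 = 0.619

0.619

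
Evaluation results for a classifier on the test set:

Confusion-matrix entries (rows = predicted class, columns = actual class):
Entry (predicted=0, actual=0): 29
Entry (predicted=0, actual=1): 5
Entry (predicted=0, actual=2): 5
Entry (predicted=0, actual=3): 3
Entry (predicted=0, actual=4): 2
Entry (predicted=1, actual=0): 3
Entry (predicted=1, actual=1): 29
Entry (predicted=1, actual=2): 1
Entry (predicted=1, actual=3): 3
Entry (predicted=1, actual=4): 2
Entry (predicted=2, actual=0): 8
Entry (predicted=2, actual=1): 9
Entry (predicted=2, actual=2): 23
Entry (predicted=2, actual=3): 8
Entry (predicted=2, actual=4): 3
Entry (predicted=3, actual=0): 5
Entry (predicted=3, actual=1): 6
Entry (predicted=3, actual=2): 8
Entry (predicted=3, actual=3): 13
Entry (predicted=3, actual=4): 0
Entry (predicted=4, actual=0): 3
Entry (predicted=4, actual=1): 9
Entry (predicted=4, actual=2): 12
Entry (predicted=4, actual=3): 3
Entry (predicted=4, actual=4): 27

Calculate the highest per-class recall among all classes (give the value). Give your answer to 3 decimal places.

0.794

Per-class recall (TP/(TP+FN)):
  0: TP=29, FN=3+8+5+3=19 → 29/48 = 0.6042
  1: TP=29, FN=5+9+6+9=29 → 29/58 = 0.5000
  2: TP=23, FN=5+1+8+12=26 → 23/49 = 0.4694
  3: TP=13, FN=3+3+8+3=17 → 13/30 = 0.4333
  4: TP=27, FN=2+2+3+0=7 → 27/34 = 0.7941
Highest is class '4' with recall = 0.794.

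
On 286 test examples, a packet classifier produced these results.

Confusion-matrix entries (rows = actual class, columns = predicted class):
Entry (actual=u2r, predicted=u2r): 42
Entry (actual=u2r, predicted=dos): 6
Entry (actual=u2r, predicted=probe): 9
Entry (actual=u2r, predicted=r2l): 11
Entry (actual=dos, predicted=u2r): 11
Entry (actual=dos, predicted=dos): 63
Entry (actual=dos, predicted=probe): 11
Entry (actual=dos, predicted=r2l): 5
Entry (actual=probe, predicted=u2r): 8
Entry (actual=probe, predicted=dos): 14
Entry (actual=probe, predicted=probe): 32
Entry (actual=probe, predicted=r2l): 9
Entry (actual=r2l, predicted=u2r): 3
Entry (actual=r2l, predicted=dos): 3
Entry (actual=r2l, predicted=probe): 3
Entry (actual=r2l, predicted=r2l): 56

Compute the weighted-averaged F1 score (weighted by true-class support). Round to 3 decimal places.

Per-class F1 score (2·TP/(2·TP+FP+FN)):
  u2r: TP=42, FP=11+8+3=22, FN=6+9+11=26 → 84/132 = 0.6364
  dos: TP=63, FP=6+14+3=23, FN=11+11+5=27 → 126/176 = 0.7159
  probe: TP=32, FP=9+11+3=23, FN=8+14+9=31 → 64/118 = 0.5424
  r2l: TP=56, FP=11+5+9=25, FN=3+3+3=9 → 112/146 = 0.7671
Weighted-F1 score = Σ (supportᵢ/N)·F1 scoreᵢ with N=286: (68/286)·0.6364 + (90/286)·0.7159 + (63/286)·0.5424 + (65/286)·0.7671 = 0.670

0.670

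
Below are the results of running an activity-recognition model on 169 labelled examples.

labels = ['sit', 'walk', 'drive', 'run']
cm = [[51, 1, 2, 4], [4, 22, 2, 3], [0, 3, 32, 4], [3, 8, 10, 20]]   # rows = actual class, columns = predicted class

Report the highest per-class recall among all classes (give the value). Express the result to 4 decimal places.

0.8793

Per-class recall (TP/(TP+FN)):
  sit: TP=51, FN=1+2+4=7 → 51/58 = 0.87931
  walk: TP=22, FN=4+2+3=9 → 22/31 = 0.70968
  drive: TP=32, FN=0+3+4=7 → 32/39 = 0.82051
  run: TP=20, FN=3+8+10=21 → 20/41 = 0.48780
Highest is class 'sit' with recall = 0.8793.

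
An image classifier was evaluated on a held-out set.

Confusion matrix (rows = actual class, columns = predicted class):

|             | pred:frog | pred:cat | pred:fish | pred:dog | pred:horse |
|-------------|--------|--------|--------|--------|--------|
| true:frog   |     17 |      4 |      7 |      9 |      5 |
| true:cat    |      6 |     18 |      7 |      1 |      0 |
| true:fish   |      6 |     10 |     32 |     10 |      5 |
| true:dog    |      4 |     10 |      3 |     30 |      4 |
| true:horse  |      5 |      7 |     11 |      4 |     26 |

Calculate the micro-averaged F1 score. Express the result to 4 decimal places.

0.5104

Micro-averaging pools counts across classes: ΣTP=123, ΣFP=118, ΣFN=118.
Micro-F1 score = 2·TP/(2·TP+FP+FN) on pooled counts = 0.5104 (equals overall accuracy in single-label multiclass).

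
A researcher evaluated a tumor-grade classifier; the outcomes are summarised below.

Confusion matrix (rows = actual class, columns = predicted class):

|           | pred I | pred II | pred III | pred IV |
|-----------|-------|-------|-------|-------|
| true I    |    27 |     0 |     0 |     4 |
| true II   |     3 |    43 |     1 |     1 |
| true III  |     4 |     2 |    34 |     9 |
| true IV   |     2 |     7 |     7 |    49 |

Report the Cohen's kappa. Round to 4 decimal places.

Observed agreement pₒ = trace/N = 153/193 = 0.79275
Expected agreement pₑ = Σ (rowᵢ·colᵢ)/N² = (31·36 + 48·52 + 49·42 + 65·63)/193² = 0.26215
κ = (pₒ − pₑ)/(1 − pₑ) = (0.79275 − 0.26215)/(1 − 0.26215) = 0.7191

0.7191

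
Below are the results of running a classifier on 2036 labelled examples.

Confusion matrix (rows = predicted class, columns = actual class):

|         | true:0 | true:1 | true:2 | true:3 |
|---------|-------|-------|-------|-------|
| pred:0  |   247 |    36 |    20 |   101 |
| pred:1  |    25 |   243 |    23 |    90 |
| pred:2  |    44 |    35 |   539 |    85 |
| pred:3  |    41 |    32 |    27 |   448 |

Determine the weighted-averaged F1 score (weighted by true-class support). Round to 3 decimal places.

Per-class F1 score (2·TP/(2·TP+FP+FN)):
  0: TP=247, FP=36+20+101=157, FN=25+44+41=110 → 494/761 = 0.6491
  1: TP=243, FP=25+23+90=138, FN=36+35+32=103 → 486/727 = 0.6685
  2: TP=539, FP=44+35+85=164, FN=20+23+27=70 → 1078/1312 = 0.8216
  3: TP=448, FP=41+32+27=100, FN=101+90+85=276 → 896/1272 = 0.7044
Weighted-F1 score = Σ (supportᵢ/N)·F1 scoreᵢ with N=2036: (357/2036)·0.6491 + (346/2036)·0.6685 + (609/2036)·0.8216 + (724/2036)·0.7044 = 0.724

0.724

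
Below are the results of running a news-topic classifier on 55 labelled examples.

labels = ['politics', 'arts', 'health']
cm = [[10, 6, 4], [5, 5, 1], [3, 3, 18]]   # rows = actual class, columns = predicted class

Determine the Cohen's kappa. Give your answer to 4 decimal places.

Observed agreement pₒ = trace/N = 33/55 = 0.60000
Expected agreement pₑ = Σ (rowᵢ·colᵢ)/N² = (20·18 + 11·14 + 24·23)/55² = 0.35240
κ = (pₒ − pₑ)/(1 − pₑ) = (0.60000 − 0.35240)/(1 − 0.35240) = 0.3823

0.3823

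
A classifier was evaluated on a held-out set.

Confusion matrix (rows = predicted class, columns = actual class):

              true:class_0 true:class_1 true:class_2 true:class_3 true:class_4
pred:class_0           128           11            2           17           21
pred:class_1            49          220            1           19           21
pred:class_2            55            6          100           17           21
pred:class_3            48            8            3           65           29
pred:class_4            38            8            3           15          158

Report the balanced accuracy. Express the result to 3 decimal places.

0.662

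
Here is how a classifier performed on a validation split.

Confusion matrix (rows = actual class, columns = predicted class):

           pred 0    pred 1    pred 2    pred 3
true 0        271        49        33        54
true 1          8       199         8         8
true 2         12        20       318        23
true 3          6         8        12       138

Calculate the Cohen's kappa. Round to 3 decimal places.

0.720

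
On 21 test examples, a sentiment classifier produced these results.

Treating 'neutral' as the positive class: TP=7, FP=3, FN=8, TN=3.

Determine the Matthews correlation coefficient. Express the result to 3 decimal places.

MCC = (TP·TN − FP·FN) / √((TP+FP)(TP+FN)(TN+FP)(TN+FN))
Numerator = 7·3 − 3·8 = -3
Denominator = √(10·15·6·11) = √9900 = 99.4987
MCC = -3 / 99.4987 = -0.030

-0.030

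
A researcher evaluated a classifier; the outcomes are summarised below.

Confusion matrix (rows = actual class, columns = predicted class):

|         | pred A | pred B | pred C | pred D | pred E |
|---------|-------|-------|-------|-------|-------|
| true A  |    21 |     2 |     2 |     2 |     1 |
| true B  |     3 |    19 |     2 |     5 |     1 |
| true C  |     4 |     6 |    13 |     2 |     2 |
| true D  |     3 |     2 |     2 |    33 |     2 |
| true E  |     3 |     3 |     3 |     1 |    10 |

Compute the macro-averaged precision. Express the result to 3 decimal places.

0.639

Per-class precision (TP/(TP+FP)):
  A: TP=21, FP=3+4+3+3=13 → 21/34 = 0.6176
  B: TP=19, FP=2+6+2+3=13 → 19/32 = 0.5938
  C: TP=13, FP=2+2+2+3=9 → 13/22 = 0.5909
  D: TP=33, FP=2+5+2+1=10 → 33/43 = 0.7674
  E: TP=10, FP=1+1+2+2=6 → 10/16 = 0.6250
Macro-precision = mean = (0.6176 + 0.5938 + 0.5909 + 0.7674 + 0.6250) / 5 = 0.639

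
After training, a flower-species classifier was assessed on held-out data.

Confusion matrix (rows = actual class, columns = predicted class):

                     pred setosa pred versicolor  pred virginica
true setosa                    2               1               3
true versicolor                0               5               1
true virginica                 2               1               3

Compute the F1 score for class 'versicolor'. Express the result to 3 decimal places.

0.769

One-vs-rest for 'versicolor': TP = diagonal; FP = other classes predicted 'versicolor'; FN = 'versicolor' predicted as other.
F1 score = 2·TP/(2·TP+FP+FN).
versicolor: TP=5, FP=1+1=2, FN=0+1=1 → 10/13 = 0.7692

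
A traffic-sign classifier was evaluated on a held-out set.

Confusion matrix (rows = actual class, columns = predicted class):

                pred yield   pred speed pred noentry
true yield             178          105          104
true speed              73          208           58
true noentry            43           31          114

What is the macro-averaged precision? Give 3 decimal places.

Per-class precision (TP/(TP+FP)):
  yield: TP=178, FP=73+43=116 → 178/294 = 0.6054
  speed: TP=208, FP=105+31=136 → 208/344 = 0.6047
  noentry: TP=114, FP=104+58=162 → 114/276 = 0.4130
Macro-precision = mean = (0.6054 + 0.6047 + 0.4130) / 3 = 0.541

0.541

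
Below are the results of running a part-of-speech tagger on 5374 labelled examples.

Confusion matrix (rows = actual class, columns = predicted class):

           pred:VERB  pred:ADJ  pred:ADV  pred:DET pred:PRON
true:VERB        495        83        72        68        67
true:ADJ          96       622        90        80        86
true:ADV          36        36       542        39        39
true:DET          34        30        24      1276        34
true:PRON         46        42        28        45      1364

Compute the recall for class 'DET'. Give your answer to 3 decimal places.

0.913

Treat 'DET' as positive and all other classes as negative.
recall = TP/(TP+FN).
DET: TP=1276, FN=34+30+24+34=122 → 1276/1398 = 0.9127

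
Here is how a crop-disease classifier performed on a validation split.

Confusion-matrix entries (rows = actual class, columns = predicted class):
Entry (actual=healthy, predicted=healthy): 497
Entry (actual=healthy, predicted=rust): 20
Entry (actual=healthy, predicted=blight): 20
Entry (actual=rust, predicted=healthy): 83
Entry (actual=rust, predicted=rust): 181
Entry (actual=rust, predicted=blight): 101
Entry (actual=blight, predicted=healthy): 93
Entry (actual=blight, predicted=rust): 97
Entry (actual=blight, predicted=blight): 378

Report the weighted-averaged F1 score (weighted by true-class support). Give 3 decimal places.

0.709

Per-class F1 score (2·TP/(2·TP+FP+FN)):
  healthy: TP=497, FP=83+93=176, FN=20+20=40 → 994/1210 = 0.8215
  rust: TP=181, FP=20+97=117, FN=83+101=184 → 362/663 = 0.5460
  blight: TP=378, FP=20+101=121, FN=93+97=190 → 756/1067 = 0.7085
Weighted-F1 score = Σ (supportᵢ/N)·F1 scoreᵢ with N=1470: (537/1470)·0.8215 + (365/1470)·0.5460 + (568/1470)·0.7085 = 0.709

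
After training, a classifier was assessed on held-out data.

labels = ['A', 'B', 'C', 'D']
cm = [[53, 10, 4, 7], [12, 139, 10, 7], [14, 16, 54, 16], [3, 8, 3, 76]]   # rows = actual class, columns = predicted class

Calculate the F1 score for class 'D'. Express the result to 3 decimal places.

F1 score = 2·TP/(2·TP+FP+FN).
D: TP=76, FP=7+7+16=30, FN=3+8+3=14 → 152/196 = 0.7755

0.776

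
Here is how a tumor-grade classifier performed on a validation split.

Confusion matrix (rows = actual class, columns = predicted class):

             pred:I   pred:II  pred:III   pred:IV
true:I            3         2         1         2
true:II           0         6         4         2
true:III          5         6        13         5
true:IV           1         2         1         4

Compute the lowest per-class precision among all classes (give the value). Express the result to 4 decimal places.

0.3077

Per-class precision (TP/(TP+FP)):
  I: TP=3, FP=0+5+1=6 → 3/9 = 0.33333
  II: TP=6, FP=2+6+2=10 → 6/16 = 0.37500
  III: TP=13, FP=1+4+1=6 → 13/19 = 0.68421
  IV: TP=4, FP=2+2+5=9 → 4/13 = 0.30769
Lowest is class 'IV' with precision = 0.3077.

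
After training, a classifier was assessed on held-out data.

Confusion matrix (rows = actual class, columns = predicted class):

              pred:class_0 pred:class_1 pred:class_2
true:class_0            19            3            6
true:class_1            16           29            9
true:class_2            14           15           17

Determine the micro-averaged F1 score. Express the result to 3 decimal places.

Micro-averaging pools counts across classes: ΣTP=65, ΣFP=63, ΣFN=63.
Micro-F1 score = 2·TP/(2·TP+FP+FN) on pooled counts = 0.508 (equals overall accuracy in single-label multiclass).

0.508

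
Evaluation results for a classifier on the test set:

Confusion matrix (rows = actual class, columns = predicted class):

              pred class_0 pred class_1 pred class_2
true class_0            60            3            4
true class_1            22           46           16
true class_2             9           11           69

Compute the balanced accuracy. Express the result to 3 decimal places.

Balanced accuracy = mean of per-class recall.
  class_0: recall = 60/67 = 0.8955
  class_1: recall = 46/84 = 0.5476
  class_2: recall = 69/89 = 0.7753
Mean = (0.8955 + 0.5476 + 0.7753) / 3 = 0.739

0.739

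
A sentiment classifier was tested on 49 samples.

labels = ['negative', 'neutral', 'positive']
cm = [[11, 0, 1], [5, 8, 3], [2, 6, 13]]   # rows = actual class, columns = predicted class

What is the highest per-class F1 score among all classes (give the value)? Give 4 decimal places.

Per-class F1 score (2·TP/(2·TP+FP+FN)):
  negative: TP=11, FP=5+2=7, FN=0+1=1 → 22/30 = 0.73333
  neutral: TP=8, FP=0+6=6, FN=5+3=8 → 16/30 = 0.53333
  positive: TP=13, FP=1+3=4, FN=2+6=8 → 26/38 = 0.68421
Highest is class 'negative' with F1 score = 0.7333.

0.7333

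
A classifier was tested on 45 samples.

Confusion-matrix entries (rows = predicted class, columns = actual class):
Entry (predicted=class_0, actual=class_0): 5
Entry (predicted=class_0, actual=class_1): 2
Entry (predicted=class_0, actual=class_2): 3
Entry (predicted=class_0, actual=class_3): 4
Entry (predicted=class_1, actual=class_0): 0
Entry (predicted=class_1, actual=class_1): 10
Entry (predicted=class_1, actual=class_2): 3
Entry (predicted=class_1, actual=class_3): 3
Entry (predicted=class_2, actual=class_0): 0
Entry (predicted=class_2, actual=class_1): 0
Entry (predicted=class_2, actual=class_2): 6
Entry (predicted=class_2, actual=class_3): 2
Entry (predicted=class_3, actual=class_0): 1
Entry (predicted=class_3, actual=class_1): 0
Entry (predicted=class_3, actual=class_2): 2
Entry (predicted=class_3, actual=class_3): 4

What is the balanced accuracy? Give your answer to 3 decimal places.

Balanced accuracy = mean of per-class recall.
  class_0: recall = 5/6 = 0.8333
  class_1: recall = 10/12 = 0.8333
  class_2: recall = 6/14 = 0.4286
  class_3: recall = 4/13 = 0.3077
Mean = (0.8333 + 0.8333 + 0.4286 + 0.3077) / 4 = 0.601

0.601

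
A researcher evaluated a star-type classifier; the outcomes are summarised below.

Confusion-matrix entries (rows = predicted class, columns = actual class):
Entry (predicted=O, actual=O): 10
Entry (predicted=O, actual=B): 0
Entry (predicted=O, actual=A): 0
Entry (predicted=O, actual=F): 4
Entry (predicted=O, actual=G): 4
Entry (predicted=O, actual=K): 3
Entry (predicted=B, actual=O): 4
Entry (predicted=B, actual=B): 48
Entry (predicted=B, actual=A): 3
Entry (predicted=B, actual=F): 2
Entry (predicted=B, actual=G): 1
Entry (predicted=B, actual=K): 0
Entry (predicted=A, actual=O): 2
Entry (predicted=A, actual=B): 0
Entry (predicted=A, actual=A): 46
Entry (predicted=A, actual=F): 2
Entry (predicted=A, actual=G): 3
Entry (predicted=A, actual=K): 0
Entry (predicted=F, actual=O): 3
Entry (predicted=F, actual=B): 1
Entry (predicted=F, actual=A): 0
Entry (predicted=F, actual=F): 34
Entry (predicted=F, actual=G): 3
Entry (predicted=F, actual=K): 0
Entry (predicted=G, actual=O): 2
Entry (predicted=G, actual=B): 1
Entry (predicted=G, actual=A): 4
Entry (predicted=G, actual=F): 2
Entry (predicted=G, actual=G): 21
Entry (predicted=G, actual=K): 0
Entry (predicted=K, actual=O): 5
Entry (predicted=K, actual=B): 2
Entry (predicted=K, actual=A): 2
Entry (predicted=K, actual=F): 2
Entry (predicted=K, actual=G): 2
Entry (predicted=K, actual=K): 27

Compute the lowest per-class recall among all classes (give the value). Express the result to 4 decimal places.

Per-class recall (TP/(TP+FN)):
  O: TP=10, FN=4+2+3+2+5=16 → 10/26 = 0.38462
  B: TP=48, FN=0+0+1+1+2=4 → 48/52 = 0.92308
  A: TP=46, FN=0+3+0+4+2=9 → 46/55 = 0.83636
  F: TP=34, FN=4+2+2+2+2=12 → 34/46 = 0.73913
  G: TP=21, FN=4+1+3+3+2=13 → 21/34 = 0.61765
  K: TP=27, FN=3+0+0+0+0=3 → 27/30 = 0.90000
Lowest is class 'O' with recall = 0.3846.

0.3846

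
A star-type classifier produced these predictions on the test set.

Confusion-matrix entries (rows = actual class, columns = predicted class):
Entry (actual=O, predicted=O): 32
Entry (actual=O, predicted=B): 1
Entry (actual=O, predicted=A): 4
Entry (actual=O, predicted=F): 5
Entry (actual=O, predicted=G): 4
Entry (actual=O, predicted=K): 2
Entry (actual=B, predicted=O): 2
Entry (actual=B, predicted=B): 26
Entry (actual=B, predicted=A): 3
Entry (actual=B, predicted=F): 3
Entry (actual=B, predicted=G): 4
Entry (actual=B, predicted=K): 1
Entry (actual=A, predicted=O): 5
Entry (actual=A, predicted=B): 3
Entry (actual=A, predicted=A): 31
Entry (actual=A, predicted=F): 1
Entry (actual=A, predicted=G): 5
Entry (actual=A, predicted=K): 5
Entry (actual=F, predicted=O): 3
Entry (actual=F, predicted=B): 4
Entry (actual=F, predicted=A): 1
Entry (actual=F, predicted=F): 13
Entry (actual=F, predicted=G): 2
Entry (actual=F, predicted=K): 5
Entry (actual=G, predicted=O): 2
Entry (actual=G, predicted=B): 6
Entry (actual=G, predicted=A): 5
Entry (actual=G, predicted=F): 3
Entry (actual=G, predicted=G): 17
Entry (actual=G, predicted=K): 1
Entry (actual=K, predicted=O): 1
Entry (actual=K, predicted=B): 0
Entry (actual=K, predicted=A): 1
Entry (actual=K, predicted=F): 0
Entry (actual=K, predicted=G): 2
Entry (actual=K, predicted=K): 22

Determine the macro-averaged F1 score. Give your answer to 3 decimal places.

Per-class F1 score (2·TP/(2·TP+FP+FN)):
  O: TP=32, FP=2+5+3+2+1=13, FN=1+4+5+4+2=16 → 64/93 = 0.6882
  B: TP=26, FP=1+3+4+6+0=14, FN=2+3+3+4+1=13 → 52/79 = 0.6582
  A: TP=31, FP=4+3+1+5+1=14, FN=5+3+1+5+5=19 → 62/95 = 0.6526
  F: TP=13, FP=5+3+1+3+0=12, FN=3+4+1+2+5=15 → 26/53 = 0.4906
  G: TP=17, FP=4+4+5+2+2=17, FN=2+6+5+3+1=17 → 34/68 = 0.5000
  K: TP=22, FP=2+1+5+5+1=14, FN=1+0+1+0+2=4 → 44/62 = 0.7097
Macro-F1 score = mean = (0.6882 + 0.6582 + 0.6526 + 0.4906 + 0.5000 + 0.7097) / 6 = 0.617

0.617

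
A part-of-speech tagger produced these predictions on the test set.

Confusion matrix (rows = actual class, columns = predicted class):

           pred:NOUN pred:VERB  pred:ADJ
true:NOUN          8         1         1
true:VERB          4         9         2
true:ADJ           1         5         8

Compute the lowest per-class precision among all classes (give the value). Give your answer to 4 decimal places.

Per-class precision (TP/(TP+FP)):
  NOUN: TP=8, FP=4+1=5 → 8/13 = 0.61538
  VERB: TP=9, FP=1+5=6 → 9/15 = 0.60000
  ADJ: TP=8, FP=1+2=3 → 8/11 = 0.72727
Lowest is class 'VERB' with precision = 0.6000.

0.6000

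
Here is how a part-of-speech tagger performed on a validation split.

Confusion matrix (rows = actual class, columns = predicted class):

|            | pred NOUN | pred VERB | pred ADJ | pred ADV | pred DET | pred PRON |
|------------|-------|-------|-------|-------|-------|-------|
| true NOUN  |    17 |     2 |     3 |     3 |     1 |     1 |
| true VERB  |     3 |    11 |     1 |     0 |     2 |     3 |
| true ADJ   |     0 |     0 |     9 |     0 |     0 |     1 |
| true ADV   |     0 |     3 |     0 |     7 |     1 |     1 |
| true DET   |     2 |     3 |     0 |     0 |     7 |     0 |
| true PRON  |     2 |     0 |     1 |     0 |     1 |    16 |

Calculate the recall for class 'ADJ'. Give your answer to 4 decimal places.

Take TP from the diagonal, FP from the rest of the 'ADJ' prediction marginal, FN from the rest of the 'ADJ' actual marginal.
recall = TP/(TP+FN).
ADJ: TP=9, FN=0+0+0+0+1=1 → 9/10 = 0.90000

0.9000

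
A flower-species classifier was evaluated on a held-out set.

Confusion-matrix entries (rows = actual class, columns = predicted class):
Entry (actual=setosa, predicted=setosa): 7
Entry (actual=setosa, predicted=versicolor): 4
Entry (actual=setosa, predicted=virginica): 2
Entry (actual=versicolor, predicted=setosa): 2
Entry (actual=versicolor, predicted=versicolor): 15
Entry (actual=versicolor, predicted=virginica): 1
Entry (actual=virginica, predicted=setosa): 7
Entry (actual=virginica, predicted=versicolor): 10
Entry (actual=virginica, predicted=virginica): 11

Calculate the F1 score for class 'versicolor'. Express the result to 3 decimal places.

Take TP from the diagonal, FP from the rest of the 'versicolor' prediction marginal, FN from the rest of the 'versicolor' actual marginal.
F1 score = 2·TP/(2·TP+FP+FN).
versicolor: TP=15, FP=4+10=14, FN=2+1=3 → 30/47 = 0.6383

0.638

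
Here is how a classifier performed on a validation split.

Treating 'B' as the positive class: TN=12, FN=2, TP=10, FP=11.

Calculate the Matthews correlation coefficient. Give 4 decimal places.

MCC = (TP·TN − FP·FN) / √((TP+FP)(TP+FN)(TN+FP)(TN+FN))
Numerator = 10·12 − 11·2 = 98
Denominator = √(21·12·23·14) = √81144 = 284.8579
MCC = 98 / 284.8579 = 0.3440

0.3440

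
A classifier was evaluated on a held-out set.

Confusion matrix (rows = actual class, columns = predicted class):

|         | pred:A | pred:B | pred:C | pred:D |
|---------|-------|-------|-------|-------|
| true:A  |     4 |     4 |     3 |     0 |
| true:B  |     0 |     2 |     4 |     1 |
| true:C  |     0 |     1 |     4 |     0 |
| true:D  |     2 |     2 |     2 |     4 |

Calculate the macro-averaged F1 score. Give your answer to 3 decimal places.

0.425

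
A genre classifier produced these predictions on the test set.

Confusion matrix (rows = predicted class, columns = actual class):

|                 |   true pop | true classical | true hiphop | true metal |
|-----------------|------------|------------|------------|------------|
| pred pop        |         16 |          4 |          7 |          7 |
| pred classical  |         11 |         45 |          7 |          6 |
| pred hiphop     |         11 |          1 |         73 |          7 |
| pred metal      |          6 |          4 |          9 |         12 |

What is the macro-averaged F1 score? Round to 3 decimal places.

0.575

Per-class F1 score (2·TP/(2·TP+FP+FN)):
  pop: TP=16, FP=4+7+7=18, FN=11+11+6=28 → 32/78 = 0.4103
  classical: TP=45, FP=11+7+6=24, FN=4+1+4=9 → 90/123 = 0.7317
  hiphop: TP=73, FP=11+1+7=19, FN=7+7+9=23 → 146/188 = 0.7766
  metal: TP=12, FP=6+4+9=19, FN=7+6+7=20 → 24/63 = 0.3810
Macro-F1 score = mean = (0.4103 + 0.7317 + 0.7766 + 0.3810) / 4 = 0.575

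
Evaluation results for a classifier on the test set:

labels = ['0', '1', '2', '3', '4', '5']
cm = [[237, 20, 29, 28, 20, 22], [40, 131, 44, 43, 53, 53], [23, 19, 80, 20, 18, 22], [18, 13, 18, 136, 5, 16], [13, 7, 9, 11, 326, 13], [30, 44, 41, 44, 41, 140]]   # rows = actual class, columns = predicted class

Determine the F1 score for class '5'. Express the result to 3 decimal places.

One-vs-rest for '5': TP = diagonal; FP = other classes predicted '5'; FN = '5' predicted as other.
F1 score = 2·TP/(2·TP+FP+FN).
5: TP=140, FP=22+53+22+16+13=126, FN=30+44+41+44+41=200 → 280/606 = 0.4620

0.462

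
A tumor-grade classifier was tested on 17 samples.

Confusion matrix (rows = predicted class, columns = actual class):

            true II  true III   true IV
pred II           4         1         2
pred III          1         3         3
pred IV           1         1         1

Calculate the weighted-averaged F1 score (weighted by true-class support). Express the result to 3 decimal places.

0.443

Per-class F1 score (2·TP/(2·TP+FP+FN)):
  II: TP=4, FP=1+2=3, FN=1+1=2 → 8/13 = 0.6154
  III: TP=3, FP=1+3=4, FN=1+1=2 → 6/12 = 0.5000
  IV: TP=1, FP=1+1=2, FN=2+3=5 → 2/9 = 0.2222
Weighted-F1 score = Σ (supportᵢ/N)·F1 scoreᵢ with N=17: (6/17)·0.6154 + (5/17)·0.5000 + (6/17)·0.2222 = 0.443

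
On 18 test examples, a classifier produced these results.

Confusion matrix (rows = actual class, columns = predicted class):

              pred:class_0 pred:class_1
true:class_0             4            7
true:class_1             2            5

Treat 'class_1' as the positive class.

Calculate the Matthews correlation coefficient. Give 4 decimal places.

0.0806

MCC = (TP·TN − FP·FN) / √((TP+FP)(TP+FN)(TN+FP)(TN+FN))
Numerator = 5·4 − 7·2 = 6
Denominator = √(12·7·11·6) = √5544 = 74.4580
MCC = 6 / 74.4580 = 0.0806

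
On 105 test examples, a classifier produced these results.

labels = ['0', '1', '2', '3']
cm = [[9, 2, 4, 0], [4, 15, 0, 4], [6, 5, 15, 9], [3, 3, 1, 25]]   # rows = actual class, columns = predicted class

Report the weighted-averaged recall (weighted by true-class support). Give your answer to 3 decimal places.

Per-class recall (TP/(TP+FN)):
  0: TP=9, FN=2+4+0=6 → 9/15 = 0.6000
  1: TP=15, FN=4+0+4=8 → 15/23 = 0.6522
  2: TP=15, FN=6+5+9=20 → 15/35 = 0.4286
  3: TP=25, FN=3+3+1=7 → 25/32 = 0.7813
Weighted-recall = Σ (supportᵢ/N)·recallᵢ with N=105: (15/105)·0.6000 + (23/105)·0.6522 + (35/105)·0.4286 + (32/105)·0.7813 = 0.610

0.610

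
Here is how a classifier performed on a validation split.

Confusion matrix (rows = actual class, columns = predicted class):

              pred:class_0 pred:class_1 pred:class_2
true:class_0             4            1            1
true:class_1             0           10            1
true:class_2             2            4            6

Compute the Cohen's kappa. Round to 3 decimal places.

0.520

Observed agreement pₒ = trace/N = 20/29 = 0.6897
Expected agreement pₑ = Σ (rowᵢ·colᵢ)/N² = (6·6 + 11·15 + 12·8)/29² = 0.3532
κ = (pₒ − pₑ)/(1 − pₑ) = (0.6897 − 0.3532)/(1 − 0.3532) = 0.520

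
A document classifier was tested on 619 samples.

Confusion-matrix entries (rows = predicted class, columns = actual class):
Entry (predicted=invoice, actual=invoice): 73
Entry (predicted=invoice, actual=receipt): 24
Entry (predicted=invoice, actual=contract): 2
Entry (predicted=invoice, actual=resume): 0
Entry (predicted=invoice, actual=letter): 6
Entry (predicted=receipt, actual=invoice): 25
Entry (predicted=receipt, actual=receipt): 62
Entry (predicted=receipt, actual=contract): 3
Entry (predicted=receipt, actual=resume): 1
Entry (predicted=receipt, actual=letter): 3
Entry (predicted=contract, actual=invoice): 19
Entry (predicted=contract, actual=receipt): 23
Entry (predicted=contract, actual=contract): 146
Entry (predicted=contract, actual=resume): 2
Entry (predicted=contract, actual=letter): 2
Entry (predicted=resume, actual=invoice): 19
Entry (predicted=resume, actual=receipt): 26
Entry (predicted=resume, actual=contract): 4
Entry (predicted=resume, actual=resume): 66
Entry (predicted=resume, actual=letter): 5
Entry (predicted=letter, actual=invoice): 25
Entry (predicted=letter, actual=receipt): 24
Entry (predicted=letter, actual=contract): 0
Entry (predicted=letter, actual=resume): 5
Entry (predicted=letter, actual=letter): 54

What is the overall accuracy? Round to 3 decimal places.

0.648

Accuracy = trace / total = (73+62+146+66+54=401) / 619 = 401/619 = 0.648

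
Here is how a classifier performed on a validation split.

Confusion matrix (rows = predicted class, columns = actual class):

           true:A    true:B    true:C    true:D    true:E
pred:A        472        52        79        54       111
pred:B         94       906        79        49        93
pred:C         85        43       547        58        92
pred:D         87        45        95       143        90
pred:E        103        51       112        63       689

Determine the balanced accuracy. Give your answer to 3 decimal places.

Balanced accuracy = mean of per-class recall.
  A: recall = 472/841 = 0.5612
  B: recall = 906/1097 = 0.8259
  C: recall = 547/912 = 0.5998
  D: recall = 143/367 = 0.3896
  E: recall = 689/1075 = 0.6409
Mean = (0.5612 + 0.8259 + 0.5998 + 0.3896 + 0.6409) / 5 = 0.603

0.603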